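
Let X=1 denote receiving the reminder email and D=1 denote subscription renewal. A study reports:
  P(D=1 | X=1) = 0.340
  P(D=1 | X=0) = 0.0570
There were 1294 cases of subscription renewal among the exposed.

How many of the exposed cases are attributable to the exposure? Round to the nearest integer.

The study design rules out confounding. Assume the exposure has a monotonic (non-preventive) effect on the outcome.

about 1077 cases

Let p₁ = 0.34, p₀ = 0.057.
PN = (p₁ − p₀)/p₁ = (0.34 − 0.057) / 0.34 ≈ 0.83235.
Attributable cases ≈ PN × (exposed cases) = 0.83235 × 1294 ≈ 1077.06.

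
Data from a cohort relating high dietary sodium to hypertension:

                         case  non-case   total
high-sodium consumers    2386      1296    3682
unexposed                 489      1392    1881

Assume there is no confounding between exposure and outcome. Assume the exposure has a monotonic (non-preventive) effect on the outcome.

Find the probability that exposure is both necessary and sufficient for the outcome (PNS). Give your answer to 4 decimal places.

p₁ = P(outcome | exposed) = 2386/3682 = 0.64802
p₀ = P(outcome | unexposed) = 489/1881 = 0.25997
Under exogeneity and monotonicity, PNS = p₁ − p₀.
PNS = 0.64802 − 0.25997 = 0.38805

PNS ≈ 0.3880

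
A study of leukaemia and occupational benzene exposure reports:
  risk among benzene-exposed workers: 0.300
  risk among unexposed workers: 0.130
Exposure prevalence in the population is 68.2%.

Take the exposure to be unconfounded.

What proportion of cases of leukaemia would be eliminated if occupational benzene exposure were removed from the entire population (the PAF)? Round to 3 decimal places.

Let p₁ = 0.3, p₀ = 0.13.
Overall risk P(Y=1) = π·p₁ + (1−π)·p₀ = 0.682×0.3 + 0.318×0.13 = 0.24594.
Under exogeneity, PAF = [P(Y=1) − p₀] / P(Y=1).
PAF = (0.24594 − 0.13) / 0.24594 ≈ 0.4714

PAF ≈ 0.471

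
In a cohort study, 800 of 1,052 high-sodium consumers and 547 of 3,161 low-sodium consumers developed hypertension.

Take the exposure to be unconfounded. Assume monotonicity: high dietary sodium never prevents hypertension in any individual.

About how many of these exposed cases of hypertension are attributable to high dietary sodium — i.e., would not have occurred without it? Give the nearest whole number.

about 618 cases

p₁ = P(outcome | exposed) = 800/1052 = 0.76046
p₀ = P(outcome | unexposed) = 547/3161 = 0.17305
PN = (p₁ − p₀)/p₁ = (0.76046 − 0.17305) / 0.76046 ≈ 0.77244.
Attributable cases ≈ PN × (exposed cases) = 0.77244 × 800 ≈ 617.96.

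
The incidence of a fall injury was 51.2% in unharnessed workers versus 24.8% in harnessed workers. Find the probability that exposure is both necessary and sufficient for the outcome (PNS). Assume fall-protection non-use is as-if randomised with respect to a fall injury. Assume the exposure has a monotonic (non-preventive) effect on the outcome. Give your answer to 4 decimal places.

p₁ = 0.512, p₀ = 0.248.
Under exogeneity and monotonicity, PNS = p₁ − p₀.
PNS = 0.512 − 0.248 = 0.264

PNS ≈ 0.2640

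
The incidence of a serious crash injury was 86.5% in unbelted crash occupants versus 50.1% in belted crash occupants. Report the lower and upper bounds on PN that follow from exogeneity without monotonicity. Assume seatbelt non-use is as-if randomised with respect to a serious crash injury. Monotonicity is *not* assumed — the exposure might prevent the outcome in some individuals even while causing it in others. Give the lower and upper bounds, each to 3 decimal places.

p₁ = 0.865, p₀ = 0.501.
Under exogeneity alone the bounds on PN are max{0,(p₁−p₀)/p₁} ≤ PN ≤ min{1,(1−p₀)/p₁}.
  lower = (p₁ − p₀)/p₁ = 0.364 / 0.865 ≈ 0.4208
  upper = min{1, (1 − p₀)/p₁} = 0.499 / 0.865 ≈ 0.5769

0.421 ≤ PN ≤ 0.577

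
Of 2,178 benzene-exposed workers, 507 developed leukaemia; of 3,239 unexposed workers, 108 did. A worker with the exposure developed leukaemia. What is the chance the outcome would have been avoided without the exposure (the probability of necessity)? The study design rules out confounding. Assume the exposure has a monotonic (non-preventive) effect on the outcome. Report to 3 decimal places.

PN ≈ 0.857

p₁ = P(outcome | exposed) = 507/2178 = 0.23278
p₀ = P(outcome | unexposed) = 108/3239 = 0.033344
Under exogeneity and monotonicity, PN = (p₁ − p₀) / p₁.
PN = (0.23278 − 0.033344) / 0.23278 = 0.19944 / 0.23278 ≈ 0.8568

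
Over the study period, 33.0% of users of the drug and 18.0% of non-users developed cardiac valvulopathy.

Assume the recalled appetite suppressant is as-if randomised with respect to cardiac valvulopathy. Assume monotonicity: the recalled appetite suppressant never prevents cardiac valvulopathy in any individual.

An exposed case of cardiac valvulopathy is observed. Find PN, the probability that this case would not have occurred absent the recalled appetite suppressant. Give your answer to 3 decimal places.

PN ≈ 0.455

p₁ = 0.33, p₀ = 0.18.
Under exogeneity and monotonicity, PN = (p₁ − p₀) / p₁.
PN = (0.33 − 0.18) / 0.33 = 0.15 / 0.33 ≈ 0.4545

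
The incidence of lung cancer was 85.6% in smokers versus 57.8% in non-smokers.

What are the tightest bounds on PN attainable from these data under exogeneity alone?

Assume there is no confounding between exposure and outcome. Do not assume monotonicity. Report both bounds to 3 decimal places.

0.325 ≤ PN ≤ 0.493

p₁ = 0.856, p₀ = 0.578.
Under exogeneity alone the bounds on PN are max{0,(p₁−p₀)/p₁} ≤ PN ≤ min{1,(1−p₀)/p₁}.
  lower = (p₁ − p₀)/p₁ = 0.278 / 0.856 ≈ 0.3248
  upper = min{1, (1 − p₀)/p₁} = 0.422 / 0.856 ≈ 0.4930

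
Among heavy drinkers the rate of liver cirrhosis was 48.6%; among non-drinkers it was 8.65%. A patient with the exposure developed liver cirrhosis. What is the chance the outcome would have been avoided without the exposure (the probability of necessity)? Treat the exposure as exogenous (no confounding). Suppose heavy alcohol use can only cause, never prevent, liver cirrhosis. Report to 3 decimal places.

p₁ = 0.486, p₀ = 0.0865.
Under exogeneity and monotonicity, PN = (p₁ − p₀) / p₁.
PN = (0.486 − 0.0865) / 0.486 = 0.3995 / 0.486 ≈ 0.8220

PN ≈ 0.822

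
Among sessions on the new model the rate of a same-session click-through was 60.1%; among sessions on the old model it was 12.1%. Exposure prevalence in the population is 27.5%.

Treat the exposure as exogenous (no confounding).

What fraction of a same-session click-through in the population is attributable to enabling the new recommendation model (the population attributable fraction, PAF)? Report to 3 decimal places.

PAF ≈ 0.522

p₁ = 0.601, p₀ = 0.121.
Overall risk P(Y=1) = π·p₁ + (1−π)·p₀ = 0.275×0.601 + 0.725×0.121 = 0.253.
Under exogeneity, PAF = [P(Y=1) − p₀] / P(Y=1).
PAF = (0.253 − 0.121) / 0.253 ≈ 0.5217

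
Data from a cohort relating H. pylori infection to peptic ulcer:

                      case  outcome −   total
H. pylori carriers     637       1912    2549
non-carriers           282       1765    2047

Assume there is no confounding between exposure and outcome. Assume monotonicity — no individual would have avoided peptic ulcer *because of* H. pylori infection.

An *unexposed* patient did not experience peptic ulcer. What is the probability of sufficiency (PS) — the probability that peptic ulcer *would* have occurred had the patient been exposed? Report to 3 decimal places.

PS ≈ 0.130

p₁ = P(outcome | exposed) = 637/2549 = 0.2499
p₀ = P(outcome | unexposed) = 282/2047 = 0.13776
Under exogeneity and monotonicity, PS = (p₁ − p₀)/(1 − p₀).
PS = (0.2499 − 0.13776) / 0.86224 ≈ 0.1301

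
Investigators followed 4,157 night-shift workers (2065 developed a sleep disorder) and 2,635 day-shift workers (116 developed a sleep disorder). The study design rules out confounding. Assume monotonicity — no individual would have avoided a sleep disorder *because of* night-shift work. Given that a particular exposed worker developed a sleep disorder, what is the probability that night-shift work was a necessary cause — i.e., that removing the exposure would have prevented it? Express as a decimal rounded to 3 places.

PN ≈ 0.911

p₁ = P(outcome | exposed) = 2065/4157 = 0.49675
p₀ = P(outcome | unexposed) = 116/2635 = 0.044023
Under exogeneity and monotonicity, PN = (p₁ − p₀) / p₁.
PN = (0.49675 − 0.044023) / 0.49675 = 0.45273 / 0.49675 ≈ 0.9114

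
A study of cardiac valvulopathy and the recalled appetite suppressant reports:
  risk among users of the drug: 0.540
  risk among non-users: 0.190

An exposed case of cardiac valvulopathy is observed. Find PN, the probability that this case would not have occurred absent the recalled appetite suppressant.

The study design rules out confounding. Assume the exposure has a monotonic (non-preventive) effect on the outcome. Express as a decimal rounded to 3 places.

PN ≈ 0.648

Let p₁ = 0.54, p₀ = 0.19.
Under exogeneity and monotonicity, PN = (p₁ − p₀) / p₁.
PN = (0.54 − 0.19) / 0.54 = 0.35 / 0.54 ≈ 0.6481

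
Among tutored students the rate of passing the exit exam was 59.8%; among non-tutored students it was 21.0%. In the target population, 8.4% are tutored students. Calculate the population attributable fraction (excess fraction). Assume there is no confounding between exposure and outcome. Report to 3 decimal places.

PAF ≈ 0.134

p₁ = 0.598, p₀ = 0.21.
Overall risk P(Y=1) = π·p₁ + (1−π)·p₀ = 0.084×0.598 + 0.916×0.21 = 0.24259.
Under exogeneity, PAF = [P(Y=1) − p₀] / P(Y=1).
PAF = (0.24259 − 0.21) / 0.24259 ≈ 0.1343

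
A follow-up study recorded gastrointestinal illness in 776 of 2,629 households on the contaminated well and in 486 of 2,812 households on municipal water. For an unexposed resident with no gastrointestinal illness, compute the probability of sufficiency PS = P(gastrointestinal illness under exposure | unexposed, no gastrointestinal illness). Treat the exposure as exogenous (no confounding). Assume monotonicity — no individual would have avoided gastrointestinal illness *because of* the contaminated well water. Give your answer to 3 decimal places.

PS ≈ 0.148

p₁ = P(outcome | exposed) = 776/2629 = 0.29517
p₀ = P(outcome | unexposed) = 486/2812 = 0.17283
Under exogeneity and monotonicity, PS = (p₁ − p₀) / (1 − p₀).
PS = (0.29517 − 0.17283) / (1 − 0.17283) = 0.12234 / 0.82717 ≈ 0.1479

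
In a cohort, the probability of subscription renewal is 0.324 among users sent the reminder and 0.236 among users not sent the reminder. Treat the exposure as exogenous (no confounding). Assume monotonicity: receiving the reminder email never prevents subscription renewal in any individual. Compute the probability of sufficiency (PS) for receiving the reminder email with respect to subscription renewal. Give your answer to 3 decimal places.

Let p₁ = 0.324, p₀ = 0.236.
Under exogeneity and monotonicity, PS = (p₁ − p₀) / (1 − p₀).
PS = (0.324 − 0.236) / (1 − 0.236) = 0.088 / 0.764 ≈ 0.1152

PS ≈ 0.115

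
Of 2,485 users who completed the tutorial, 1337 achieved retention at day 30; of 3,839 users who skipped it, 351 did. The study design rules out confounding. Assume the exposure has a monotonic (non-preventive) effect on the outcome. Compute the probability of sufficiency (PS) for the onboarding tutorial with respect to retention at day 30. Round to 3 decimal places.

p₁ = P(outcome | exposed) = 1337/2485 = 0.53803
p₀ = P(outcome | unexposed) = 351/3839 = 0.09143
Under exogeneity and monotonicity, PS = (p₁ − p₀) / (1 − p₀).
PS = (0.53803 − 0.09143) / (1 − 0.09143) = 0.4466 / 0.90857 ≈ 0.4915

PS ≈ 0.492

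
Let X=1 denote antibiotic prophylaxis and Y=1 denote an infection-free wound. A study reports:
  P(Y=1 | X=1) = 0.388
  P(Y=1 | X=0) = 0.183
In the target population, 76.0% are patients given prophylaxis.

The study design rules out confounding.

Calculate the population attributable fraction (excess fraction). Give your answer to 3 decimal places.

PAF ≈ 0.460

Let p₁ = 0.388, p₀ = 0.183.
Overall risk P(Y=1) = π·p₁ + (1−π)·p₀ = 0.76×0.388 + 0.24×0.183 = 0.3388.
Under exogeneity, PAF = [P(Y=1) − p₀] / P(Y=1).
PAF = (0.3388 − 0.183) / 0.3388 ≈ 0.4599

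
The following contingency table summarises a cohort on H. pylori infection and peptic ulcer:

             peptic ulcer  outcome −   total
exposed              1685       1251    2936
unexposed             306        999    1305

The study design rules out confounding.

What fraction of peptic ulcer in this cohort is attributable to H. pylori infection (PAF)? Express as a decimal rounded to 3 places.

PAF ≈ 0.501

p₁ = P(outcome | exposed) = 1685/2936 = 0.57391
p₀ = P(outcome | unexposed) = 306/1305 = 0.23448
Exposure prevalence π = 2936/4241 = 0.69229; overall risk P(Y=1) = 0.46946.
Under exogeneity, PAF = [P(Y=1) − p₀]/P(Y=1).
PAF = (0.46946 − 0.23448) / 0.46946 ≈ 0.5005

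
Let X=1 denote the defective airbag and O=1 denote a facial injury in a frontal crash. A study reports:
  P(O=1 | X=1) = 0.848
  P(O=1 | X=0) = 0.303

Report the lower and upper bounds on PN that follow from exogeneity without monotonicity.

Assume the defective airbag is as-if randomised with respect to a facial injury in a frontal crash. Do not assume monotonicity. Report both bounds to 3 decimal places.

0.643 ≤ PN ≤ 0.822

Let p₁ = 0.848, p₀ = 0.303.
Under exogeneity alone the bounds on PN are max{0,(p₁−p₀)/p₁} ≤ PN ≤ min{1,(1−p₀)/p₁}.
  lower = (p₁ − p₀)/p₁ = 0.545 / 0.848 ≈ 0.6427
  upper = min{1, (1 − p₀)/p₁} = 0.697 / 0.848 ≈ 0.8219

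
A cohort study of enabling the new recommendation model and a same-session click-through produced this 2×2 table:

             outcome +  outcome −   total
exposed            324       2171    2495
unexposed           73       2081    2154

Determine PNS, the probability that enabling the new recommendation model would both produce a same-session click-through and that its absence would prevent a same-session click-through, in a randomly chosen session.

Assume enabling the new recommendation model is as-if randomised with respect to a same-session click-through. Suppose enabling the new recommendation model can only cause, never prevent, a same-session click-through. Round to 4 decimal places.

PNS ≈ 0.0960

p₁ = P(outcome | exposed) = 324/2495 = 0.12986
p₀ = P(outcome | unexposed) = 73/2154 = 0.03389
Under exogeneity and monotonicity, PNS = p₁ − p₀.
PNS = 0.12986 − 0.03389 = 0.095969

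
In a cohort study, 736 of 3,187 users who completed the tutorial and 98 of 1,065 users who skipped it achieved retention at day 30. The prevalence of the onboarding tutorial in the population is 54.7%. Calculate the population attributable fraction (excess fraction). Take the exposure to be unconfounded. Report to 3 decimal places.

p₁ = P(outcome | exposed) = 736/3187 = 0.23094
p₀ = P(outcome | unexposed) = 98/1065 = 0.092019
Overall risk P(Y=1) = π·p₁ + (1−π)·p₀ = 0.547×0.23094 + 0.453×0.092019 = 0.16801.
Under exogeneity, PAF = [P(Y=1) − p₀] / P(Y=1).
PAF = (0.16801 − 0.092019) / 0.16801 ≈ 0.4523

PAF ≈ 0.452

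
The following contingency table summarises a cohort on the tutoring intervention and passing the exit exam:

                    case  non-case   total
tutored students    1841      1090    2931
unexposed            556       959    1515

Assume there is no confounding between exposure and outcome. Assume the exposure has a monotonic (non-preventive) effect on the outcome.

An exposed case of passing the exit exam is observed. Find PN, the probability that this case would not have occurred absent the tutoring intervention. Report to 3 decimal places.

PN ≈ 0.416

p₁ = P(outcome | exposed) = 1841/2931 = 0.62811
p₀ = P(outcome | unexposed) = 556/1515 = 0.367
Under exogeneity and monotonicity, PN = (p₁ − p₀)/p₁.
PN = (0.62811 − 0.367) / 0.62811 ≈ 0.4157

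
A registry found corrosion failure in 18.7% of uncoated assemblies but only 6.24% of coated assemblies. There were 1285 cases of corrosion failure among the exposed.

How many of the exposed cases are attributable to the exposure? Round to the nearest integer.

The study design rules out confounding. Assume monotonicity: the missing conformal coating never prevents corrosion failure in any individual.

about 856 cases

p₁ = 0.187, p₀ = 0.0624.
PN = (p₁ − p₀)/p₁ = (0.187 − 0.0624) / 0.187 ≈ 0.66631.
Attributable cases ≈ PN × (exposed cases) = 0.66631 × 1285 ≈ 856.21.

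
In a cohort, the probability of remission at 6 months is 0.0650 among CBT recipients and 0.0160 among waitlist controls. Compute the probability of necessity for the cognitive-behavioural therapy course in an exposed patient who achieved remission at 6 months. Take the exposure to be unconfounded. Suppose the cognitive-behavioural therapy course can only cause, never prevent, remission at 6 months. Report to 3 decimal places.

Let p₁ = 0.065, p₀ = 0.016.
Under exogeneity and monotonicity, PN = (p₁ − p₀) / p₁.
PN = (0.065 − 0.016) / 0.065 = 0.049 / 0.065 ≈ 0.7538

PN ≈ 0.754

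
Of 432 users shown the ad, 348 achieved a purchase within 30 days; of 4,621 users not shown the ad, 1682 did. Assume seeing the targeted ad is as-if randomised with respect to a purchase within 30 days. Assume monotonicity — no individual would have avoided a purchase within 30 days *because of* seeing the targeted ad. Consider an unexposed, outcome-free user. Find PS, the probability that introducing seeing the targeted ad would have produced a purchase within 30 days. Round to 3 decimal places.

p₁ = P(outcome | exposed) = 348/432 = 0.80556
p₀ = P(outcome | unexposed) = 1682/4621 = 0.36399
Under exogeneity and monotonicity, PS = (p₁ − p₀) / (1 − p₀).
PS = (0.80556 − 0.36399) / (1 − 0.36399) = 0.44157 / 0.63601 ≈ 0.6943

PS ≈ 0.694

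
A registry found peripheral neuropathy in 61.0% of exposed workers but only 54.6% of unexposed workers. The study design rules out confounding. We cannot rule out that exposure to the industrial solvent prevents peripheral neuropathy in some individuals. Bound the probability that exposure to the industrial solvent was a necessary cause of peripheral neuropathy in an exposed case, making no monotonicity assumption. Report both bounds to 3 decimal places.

p₁ = 0.61, p₀ = 0.546.
Under exogeneity alone the bounds on PN are max{0,(p₁−p₀)/p₁} ≤ PN ≤ min{1,(1−p₀)/p₁}.
  lower = (p₁ − p₀)/p₁ = 0.064 / 0.61 ≈ 0.1049
  upper = min{1, (1 − p₀)/p₁} = 0.454 / 0.61 ≈ 0.7443

0.105 ≤ PN ≤ 0.744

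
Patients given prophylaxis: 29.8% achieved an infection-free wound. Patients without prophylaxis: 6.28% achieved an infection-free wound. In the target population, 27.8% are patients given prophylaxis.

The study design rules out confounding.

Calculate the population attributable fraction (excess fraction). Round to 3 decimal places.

p₁ = 0.298, p₀ = 0.0628.
Overall risk P(Y=1) = π·p₁ + (1−π)·p₀ = 0.278×0.298 + 0.722×0.0628 = 0.12819.
Under exogeneity, PAF = [P(Y=1) − p₀] / P(Y=1).
PAF = (0.12819 − 0.0628) / 0.12819 ≈ 0.5101

PAF ≈ 0.510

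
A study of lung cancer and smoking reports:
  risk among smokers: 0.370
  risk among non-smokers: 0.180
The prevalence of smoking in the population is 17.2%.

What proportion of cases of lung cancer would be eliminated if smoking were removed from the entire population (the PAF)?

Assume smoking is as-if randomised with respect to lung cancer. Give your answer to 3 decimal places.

Let p₁ = 0.37, p₀ = 0.18.
Overall risk P(Y=1) = π·p₁ + (1−π)·p₀ = 0.172×0.37 + 0.828×0.18 = 0.21268.
Under exogeneity, PAF = [P(Y=1) − p₀] / P(Y=1).
PAF = (0.21268 − 0.18) / 0.21268 ≈ 0.1537

PAF ≈ 0.154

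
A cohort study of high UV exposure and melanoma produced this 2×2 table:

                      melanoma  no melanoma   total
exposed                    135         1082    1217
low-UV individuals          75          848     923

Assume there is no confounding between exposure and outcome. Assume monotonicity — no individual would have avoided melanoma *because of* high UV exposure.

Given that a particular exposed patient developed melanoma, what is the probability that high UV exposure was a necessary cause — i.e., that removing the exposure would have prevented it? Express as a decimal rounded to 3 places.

PN ≈ 0.267

p₁ = P(outcome | exposed) = 135/1217 = 0.11093
p₀ = P(outcome | unexposed) = 75/923 = 0.081257
Under exogeneity and monotonicity, PN = (p₁ − p₀) / p₁.
PN = (0.11093 − 0.081257) / 0.11093 = 0.029672 / 0.11093 ≈ 0.2675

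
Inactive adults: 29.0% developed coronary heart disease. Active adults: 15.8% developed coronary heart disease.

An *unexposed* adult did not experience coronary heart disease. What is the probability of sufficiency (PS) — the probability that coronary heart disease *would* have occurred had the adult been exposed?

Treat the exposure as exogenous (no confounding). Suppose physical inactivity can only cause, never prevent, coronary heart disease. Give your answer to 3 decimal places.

p₁ = 0.29, p₀ = 0.158.
Under exogeneity and monotonicity, PS = (p₁ − p₀) / (1 − p₀).
PS = (0.29 − 0.158) / (1 − 0.158) = 0.132 / 0.842 ≈ 0.1568

PS ≈ 0.157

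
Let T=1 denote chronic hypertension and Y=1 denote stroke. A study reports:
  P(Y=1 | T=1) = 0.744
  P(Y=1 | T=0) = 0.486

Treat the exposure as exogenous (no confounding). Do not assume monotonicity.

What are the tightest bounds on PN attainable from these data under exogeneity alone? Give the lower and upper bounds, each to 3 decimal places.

0.347 ≤ PN ≤ 0.691

Let p₁ = 0.744, p₀ = 0.486.
Under exogeneity alone the bounds on PN are max{0,(p₁−p₀)/p₁} ≤ PN ≤ min{1,(1−p₀)/p₁}.
  lower = (p₁ − p₀)/p₁ = 0.258 / 0.744 ≈ 0.3468
  upper = min{1, (1 − p₀)/p₁} = 0.514 / 0.744 ≈ 0.6909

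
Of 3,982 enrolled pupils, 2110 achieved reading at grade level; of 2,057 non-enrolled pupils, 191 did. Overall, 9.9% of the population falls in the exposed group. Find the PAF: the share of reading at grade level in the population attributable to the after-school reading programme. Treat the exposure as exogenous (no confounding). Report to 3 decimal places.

p₁ = P(outcome | exposed) = 2110/3982 = 0.52988
p₀ = P(outcome | unexposed) = 191/2057 = 0.092854
Overall risk P(Y=1) = π·p₁ + (1−π)·p₀ = 0.099×0.52988 + 0.901×0.092854 = 0.13612.
Under exogeneity, PAF = [P(Y=1) − p₀] / P(Y=1).
PAF = (0.13612 − 0.092854) / 0.13612 ≈ 0.3179

PAF ≈ 0.318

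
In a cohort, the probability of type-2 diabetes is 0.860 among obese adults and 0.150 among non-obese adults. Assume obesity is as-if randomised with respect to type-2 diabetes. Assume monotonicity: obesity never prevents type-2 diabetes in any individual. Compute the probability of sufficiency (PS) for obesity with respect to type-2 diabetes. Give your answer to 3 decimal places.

Let p₁ = 0.86, p₀ = 0.15.
Under exogeneity and monotonicity, PS = (p₁ − p₀) / (1 − p₀).
PS = (0.86 − 0.15) / (1 − 0.15) = 0.71 / 0.85 ≈ 0.8353

PS ≈ 0.835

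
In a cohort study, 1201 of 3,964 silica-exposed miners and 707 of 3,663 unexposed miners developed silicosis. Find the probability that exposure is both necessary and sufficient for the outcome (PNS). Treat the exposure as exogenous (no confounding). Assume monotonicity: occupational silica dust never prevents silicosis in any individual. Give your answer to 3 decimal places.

p₁ = P(outcome | exposed) = 1201/3964 = 0.30298
p₀ = P(outcome | unexposed) = 707/3663 = 0.19301
Under exogeneity and monotonicity, PNS = p₁ − p₀.
PNS = 0.30298 − 0.19301 = 0.10997

PNS ≈ 0.110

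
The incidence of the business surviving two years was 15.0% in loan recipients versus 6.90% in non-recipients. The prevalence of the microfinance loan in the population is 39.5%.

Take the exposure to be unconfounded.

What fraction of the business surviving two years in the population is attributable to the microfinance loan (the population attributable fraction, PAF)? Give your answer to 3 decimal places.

PAF ≈ 0.317

p₁ = 0.15, p₀ = 0.069.
Overall risk P(Y=1) = π·p₁ + (1−π)·p₀ = 0.395×0.15 + 0.605×0.069 = 0.101.
Under exogeneity, PAF = [P(Y=1) − p₀] / P(Y=1).
PAF = (0.101 − 0.069) / 0.101 ≈ 0.3168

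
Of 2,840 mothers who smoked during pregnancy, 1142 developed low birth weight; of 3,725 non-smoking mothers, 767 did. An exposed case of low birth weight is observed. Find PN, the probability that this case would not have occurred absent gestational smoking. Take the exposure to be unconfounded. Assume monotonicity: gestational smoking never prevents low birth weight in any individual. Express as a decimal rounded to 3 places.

PN ≈ 0.488

p₁ = P(outcome | exposed) = 1142/2840 = 0.40211
p₀ = P(outcome | unexposed) = 767/3725 = 0.20591
Under exogeneity and monotonicity, PN = (p₁ − p₀) / p₁.
PN = (0.40211 − 0.20591) / 0.40211 = 0.19621 / 0.40211 ≈ 0.4879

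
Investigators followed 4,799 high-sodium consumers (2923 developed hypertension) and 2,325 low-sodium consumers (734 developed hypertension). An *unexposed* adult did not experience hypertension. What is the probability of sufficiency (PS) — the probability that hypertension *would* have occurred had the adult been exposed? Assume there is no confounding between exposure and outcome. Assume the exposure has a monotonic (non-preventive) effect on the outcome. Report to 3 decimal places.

PS ≈ 0.429

p₁ = P(outcome | exposed) = 2923/4799 = 0.60909
p₀ = P(outcome | unexposed) = 734/2325 = 0.3157
Under exogeneity and monotonicity, PS = (p₁ − p₀) / (1 − p₀).
PS = (0.60909 − 0.3157) / (1 − 0.3157) = 0.29339 / 0.6843 ≈ 0.4287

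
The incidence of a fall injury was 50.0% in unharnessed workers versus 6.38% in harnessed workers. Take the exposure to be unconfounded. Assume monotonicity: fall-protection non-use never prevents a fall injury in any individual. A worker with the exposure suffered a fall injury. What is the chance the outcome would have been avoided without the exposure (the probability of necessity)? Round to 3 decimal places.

PN ≈ 0.872

p₁ = 0.5, p₀ = 0.0638.
Under exogeneity and monotonicity, PN = (p₁ − p₀) / p₁.
PN = (0.5 − 0.0638) / 0.5 = 0.4362 / 0.5 ≈ 0.8724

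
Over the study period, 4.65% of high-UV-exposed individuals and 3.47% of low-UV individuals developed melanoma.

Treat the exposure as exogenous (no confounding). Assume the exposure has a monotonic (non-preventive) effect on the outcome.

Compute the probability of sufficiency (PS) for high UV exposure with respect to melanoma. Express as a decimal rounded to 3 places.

PS ≈ 0.012

p₁ = 0.0465, p₀ = 0.0347.
Under exogeneity and monotonicity, PS = (p₁ − p₀) / (1 − p₀).
PS = (0.0465 − 0.0347) / (1 − 0.0347) = 0.0118 / 0.9653 ≈ 0.0122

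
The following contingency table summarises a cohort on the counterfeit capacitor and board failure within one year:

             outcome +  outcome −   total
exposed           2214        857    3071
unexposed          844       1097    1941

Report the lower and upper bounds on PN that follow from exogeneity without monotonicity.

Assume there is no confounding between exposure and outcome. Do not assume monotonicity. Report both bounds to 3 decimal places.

p₁ = P(outcome | exposed) = 2214/3071 = 0.72094
p₀ = P(outcome | unexposed) = 844/1941 = 0.43483
Under exogeneity alone the bounds on PN are max{0,(p₁−p₀)/p₁} ≤ PN ≤ min{1,(1−p₀)/p₁}.
  lower = (p₁ − p₀)/p₁ = 0.28611 / 0.72094 ≈ 0.3969
  upper = min{1, (1 − p₀)/p₁} = 0.56517 / 0.72094 ≈ 0.7839

0.397 ≤ PN ≤ 0.784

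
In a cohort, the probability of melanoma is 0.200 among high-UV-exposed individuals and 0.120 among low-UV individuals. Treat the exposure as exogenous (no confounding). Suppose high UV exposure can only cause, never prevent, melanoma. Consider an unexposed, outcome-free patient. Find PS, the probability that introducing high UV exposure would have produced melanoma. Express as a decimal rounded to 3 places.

PS ≈ 0.091

Let p₁ = 0.2, p₀ = 0.12.
Under exogeneity and monotonicity, PS = (p₁ − p₀) / (1 − p₀).
PS = (0.2 − 0.12) / (1 − 0.12) = 0.08 / 0.88 ≈ 0.0909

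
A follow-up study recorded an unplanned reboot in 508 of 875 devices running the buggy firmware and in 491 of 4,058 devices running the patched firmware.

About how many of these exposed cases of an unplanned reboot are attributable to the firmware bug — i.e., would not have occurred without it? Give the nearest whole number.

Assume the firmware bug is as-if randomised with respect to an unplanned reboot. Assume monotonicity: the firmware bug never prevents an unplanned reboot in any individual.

p₁ = P(outcome | exposed) = 508/875 = 0.58057
p₀ = P(outcome | unexposed) = 491/4058 = 0.121
PN = (p₁ − p₀)/p₁ = (0.58057 − 0.121) / 0.58057 ≈ 0.79159.
Attributable cases ≈ PN × (exposed cases) = 0.79159 × 508 ≈ 402.13.

about 402 cases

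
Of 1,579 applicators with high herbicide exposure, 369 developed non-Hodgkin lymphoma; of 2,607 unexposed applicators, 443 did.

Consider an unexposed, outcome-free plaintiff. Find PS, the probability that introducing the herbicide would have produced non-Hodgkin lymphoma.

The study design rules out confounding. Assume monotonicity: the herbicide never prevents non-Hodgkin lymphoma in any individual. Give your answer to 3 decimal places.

PS ≈ 0.077

p₁ = P(outcome | exposed) = 369/1579 = 0.23369
p₀ = P(outcome | unexposed) = 443/2607 = 0.16993
Under exogeneity and monotonicity, PS = (p₁ − p₀) / (1 − p₀).
PS = (0.23369 − 0.16993) / (1 − 0.16993) = 0.063765 / 0.83007 ≈ 0.0768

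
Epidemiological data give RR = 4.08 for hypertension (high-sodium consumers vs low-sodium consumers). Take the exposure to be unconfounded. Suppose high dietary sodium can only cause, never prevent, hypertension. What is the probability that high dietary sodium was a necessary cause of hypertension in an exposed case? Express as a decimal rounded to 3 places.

PN ≈ 0.755

Under exogeneity and monotonicity, PN = (RR − 1) / RR = 1 − 1/RR.
PN = (4.08 − 1) / 4.08 = 3.08 / 4.08 ≈ 0.7549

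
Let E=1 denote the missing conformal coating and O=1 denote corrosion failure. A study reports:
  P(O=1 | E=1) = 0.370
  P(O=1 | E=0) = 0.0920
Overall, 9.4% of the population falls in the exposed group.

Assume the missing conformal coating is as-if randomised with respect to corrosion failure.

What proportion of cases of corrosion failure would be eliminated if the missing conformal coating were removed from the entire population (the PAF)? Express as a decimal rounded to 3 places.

PAF ≈ 0.221

Let p₁ = 0.37, p₀ = 0.092.
Overall risk P(Y=1) = π·p₁ + (1−π)·p₀ = 0.094×0.37 + 0.906×0.092 = 0.11813.
Under exogeneity, PAF = [P(Y=1) − p₀] / P(Y=1).
PAF = (0.11813 − 0.092) / 0.11813 ≈ 0.2212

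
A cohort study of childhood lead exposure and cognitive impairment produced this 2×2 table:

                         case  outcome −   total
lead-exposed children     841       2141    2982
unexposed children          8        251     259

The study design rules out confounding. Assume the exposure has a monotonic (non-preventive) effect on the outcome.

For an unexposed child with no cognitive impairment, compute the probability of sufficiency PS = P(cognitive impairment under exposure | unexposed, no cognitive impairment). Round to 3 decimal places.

PS ≈ 0.259

p₁ = P(outcome | exposed) = 841/2982 = 0.28203
p₀ = P(outcome | unexposed) = 8/259 = 0.030888
Under exogeneity and monotonicity, PS = (p₁ − p₀)/(1 − p₀).
PS = (0.28203 − 0.030888) / 0.96911 ≈ 0.2591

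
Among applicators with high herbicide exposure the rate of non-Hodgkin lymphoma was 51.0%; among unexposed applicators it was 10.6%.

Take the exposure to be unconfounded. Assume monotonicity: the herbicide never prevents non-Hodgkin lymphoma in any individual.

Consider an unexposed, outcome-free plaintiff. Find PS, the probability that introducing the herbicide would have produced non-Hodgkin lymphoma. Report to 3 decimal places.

PS ≈ 0.452

p₁ = 0.51, p₀ = 0.106.
Under exogeneity and monotonicity, PS = (p₁ − p₀) / (1 − p₀).
PS = (0.51 − 0.106) / (1 − 0.106) = 0.404 / 0.894 ≈ 0.4519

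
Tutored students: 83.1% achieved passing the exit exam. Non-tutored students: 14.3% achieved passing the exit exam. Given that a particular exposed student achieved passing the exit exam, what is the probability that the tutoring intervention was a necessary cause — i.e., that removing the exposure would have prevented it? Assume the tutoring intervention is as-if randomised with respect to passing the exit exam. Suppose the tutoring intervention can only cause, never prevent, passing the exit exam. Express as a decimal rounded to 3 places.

PN ≈ 0.828

p₁ = 0.831, p₀ = 0.143.
Under exogeneity and monotonicity, PN = (p₁ − p₀) / p₁.
PN = (0.831 − 0.143) / 0.831 = 0.688 / 0.831 ≈ 0.8279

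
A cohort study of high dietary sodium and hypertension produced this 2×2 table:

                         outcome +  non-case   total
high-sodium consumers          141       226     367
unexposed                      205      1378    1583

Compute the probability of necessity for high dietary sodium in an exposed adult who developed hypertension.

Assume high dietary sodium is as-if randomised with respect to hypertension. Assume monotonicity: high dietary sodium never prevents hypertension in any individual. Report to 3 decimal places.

p₁ = P(outcome | exposed) = 141/367 = 0.3842
p₀ = P(outcome | unexposed) = 205/1583 = 0.1295
Under exogeneity and monotonicity, PN = (p₁ − p₀)/p₁.
PN = (0.3842 − 0.1295) / 0.3842 ≈ 0.6629

PN ≈ 0.663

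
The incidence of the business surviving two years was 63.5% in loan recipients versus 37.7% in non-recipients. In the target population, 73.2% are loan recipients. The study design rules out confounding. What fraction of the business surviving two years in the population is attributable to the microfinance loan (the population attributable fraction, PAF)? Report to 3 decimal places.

PAF ≈ 0.334

p₁ = 0.635, p₀ = 0.377.
Overall risk P(Y=1) = π·p₁ + (1−π)·p₀ = 0.732×0.635 + 0.268×0.377 = 0.56586.
Under exogeneity, PAF = [P(Y=1) − p₀] / P(Y=1).
PAF = (0.56586 − 0.377) / 0.56586 ≈ 0.3338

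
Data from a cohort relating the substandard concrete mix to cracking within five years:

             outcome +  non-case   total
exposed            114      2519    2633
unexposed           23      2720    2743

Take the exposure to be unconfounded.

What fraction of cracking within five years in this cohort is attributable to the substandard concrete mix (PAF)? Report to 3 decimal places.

p₁ = P(outcome | exposed) = 114/2633 = 0.043297
p₀ = P(outcome | unexposed) = 23/2743 = 0.008385
Exposure prevalence π = 2633/5376 = 0.48977; overall risk P(Y=1) = 0.025484.
Under exogeneity, PAF = [P(Y=1) − p₀]/P(Y=1).
PAF = (0.025484 − 0.008385) / 0.025484 ≈ 0.6710

PAF ≈ 0.671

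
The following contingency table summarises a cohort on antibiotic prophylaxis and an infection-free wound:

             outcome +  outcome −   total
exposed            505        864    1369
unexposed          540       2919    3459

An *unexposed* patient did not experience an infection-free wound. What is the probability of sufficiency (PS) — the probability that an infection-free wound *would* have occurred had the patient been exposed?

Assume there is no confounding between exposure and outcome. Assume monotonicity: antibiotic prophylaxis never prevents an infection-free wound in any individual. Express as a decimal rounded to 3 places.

PS ≈ 0.252

p₁ = P(outcome | exposed) = 505/1369 = 0.36888
p₀ = P(outcome | unexposed) = 540/3459 = 0.15611
Under exogeneity and monotonicity, PS = (p₁ − p₀)/(1 − p₀).
PS = (0.36888 − 0.15611) / 0.84389 ≈ 0.2521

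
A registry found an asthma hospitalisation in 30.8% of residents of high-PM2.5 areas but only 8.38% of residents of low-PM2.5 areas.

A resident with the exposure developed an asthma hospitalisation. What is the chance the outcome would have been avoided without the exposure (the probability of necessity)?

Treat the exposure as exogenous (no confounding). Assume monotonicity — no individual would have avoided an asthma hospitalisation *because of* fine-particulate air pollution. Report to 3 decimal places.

PN ≈ 0.728

p₁ = 0.308, p₀ = 0.0838.
Under exogeneity and monotonicity, PN = (p₁ − p₀) / p₁.
PN = (0.308 − 0.0838) / 0.308 = 0.2242 / 0.308 ≈ 0.7279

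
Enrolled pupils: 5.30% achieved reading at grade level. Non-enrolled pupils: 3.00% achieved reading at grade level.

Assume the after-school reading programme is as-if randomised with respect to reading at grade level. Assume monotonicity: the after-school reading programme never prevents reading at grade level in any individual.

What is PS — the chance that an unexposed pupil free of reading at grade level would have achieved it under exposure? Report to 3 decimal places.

PS ≈ 0.024

p₁ = 0.053, p₀ = 0.03.
Under exogeneity and monotonicity, PS = (p₁ − p₀) / (1 − p₀).
PS = (0.053 − 0.03) / (1 − 0.03) = 0.023 / 0.97 ≈ 0.0237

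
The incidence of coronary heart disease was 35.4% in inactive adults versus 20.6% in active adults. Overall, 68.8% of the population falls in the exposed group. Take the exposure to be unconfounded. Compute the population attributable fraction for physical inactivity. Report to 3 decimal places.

p₁ = 0.354, p₀ = 0.206.
Overall risk P(Y=1) = π·p₁ + (1−π)·p₀ = 0.688×0.354 + 0.312×0.206 = 0.30782.
Under exogeneity, PAF = [P(Y=1) − p₀] / P(Y=1).
PAF = (0.30782 − 0.206) / 0.30782 ≈ 0.3308

PAF ≈ 0.331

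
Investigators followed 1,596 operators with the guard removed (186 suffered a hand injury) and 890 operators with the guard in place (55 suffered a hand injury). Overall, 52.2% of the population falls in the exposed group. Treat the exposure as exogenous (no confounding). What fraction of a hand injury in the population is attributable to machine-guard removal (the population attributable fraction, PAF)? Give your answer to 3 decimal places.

p₁ = P(outcome | exposed) = 186/1596 = 0.11654
p₀ = P(outcome | unexposed) = 55/890 = 0.061798
Overall risk P(Y=1) = π·p₁ + (1−π)·p₀ = 0.522×0.11654 + 0.478×0.061798 = 0.090374.
Under exogeneity, PAF = [P(Y=1) − p₀] / P(Y=1).
PAF = (0.090374 − 0.061798) / 0.090374 ≈ 0.3162

PAF ≈ 0.316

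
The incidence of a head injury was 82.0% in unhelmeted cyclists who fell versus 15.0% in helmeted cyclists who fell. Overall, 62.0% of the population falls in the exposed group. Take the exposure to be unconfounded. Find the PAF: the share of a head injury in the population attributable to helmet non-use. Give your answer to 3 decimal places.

PAF ≈ 0.735

p₁ = 0.82, p₀ = 0.15.
Overall risk P(Y=1) = π·p₁ + (1−π)·p₀ = 0.62×0.82 + 0.38×0.15 = 0.5654.
Under exogeneity, PAF = [P(Y=1) − p₀] / P(Y=1).
PAF = (0.5654 − 0.15) / 0.5654 ≈ 0.7347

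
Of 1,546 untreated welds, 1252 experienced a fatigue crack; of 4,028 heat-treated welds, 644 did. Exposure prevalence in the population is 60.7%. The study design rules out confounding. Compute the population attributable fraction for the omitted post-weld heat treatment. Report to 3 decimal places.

p₁ = P(outcome | exposed) = 1252/1546 = 0.80983
p₀ = P(outcome | unexposed) = 644/4028 = 0.15988
Overall risk P(Y=1) = π·p₁ + (1−π)·p₀ = 0.607×0.80983 + 0.393×0.15988 = 0.5544.
Under exogeneity, PAF = [P(Y=1) − p₀] / P(Y=1).
PAF = (0.5544 − 0.15988) / 0.5544 ≈ 0.7116

PAF ≈ 0.712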